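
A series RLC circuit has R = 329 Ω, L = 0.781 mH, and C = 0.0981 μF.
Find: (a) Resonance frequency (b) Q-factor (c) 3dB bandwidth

Step 1 — Resonance: ω₀ = 1/√(LC) = 1/√(0.000781·9.81e-08) = 1.142e+05 rad/s.
Step 2 — f₀ = ω₀/(2π) = 1.818e+04 Hz.
Step 3 — Series Q: Q = ω₀L/R = 1.142e+05·0.000781/329 = 0.2712.
Step 4 — Bandwidth: Δω = ω₀/Q = 4.213e+05 rad/s; BW = Δω/(2π) = 6.704e+04 Hz.

(a) f₀ = 1.818e+04 Hz  (b) Q = 0.2712  (c) BW = 6.704e+04 Hz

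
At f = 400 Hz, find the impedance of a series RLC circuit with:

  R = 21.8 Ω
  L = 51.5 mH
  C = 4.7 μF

Step 1 — Angular frequency: ω = 2π·f = 2π·400 = 2513 rad/s.
Step 2 — Component impedances:
  R: Z = R = 21.8 Ω
  L: Z = jωL = j·2513·0.0515 = 0 + j129.4 Ω
  C: Z = 1/(jωC) = -j/(ω·C) = 0 - j84.66 Ω
Step 3 — Series combination: Z_total = R + L + C = 21.8 + j44.78 Ω = 49.8∠64.0° Ω.

Z = 21.8 + j44.78 Ω = 49.8∠64.0° Ω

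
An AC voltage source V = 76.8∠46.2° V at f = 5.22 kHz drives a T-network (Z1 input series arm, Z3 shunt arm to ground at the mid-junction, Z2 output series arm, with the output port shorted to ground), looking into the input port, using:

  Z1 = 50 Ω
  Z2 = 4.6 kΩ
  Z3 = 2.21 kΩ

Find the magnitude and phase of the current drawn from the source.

Step 1 — Angular frequency: ω = 2π·f = 2π·5220 = 3.28e+04 rad/s.
Step 2 — Component impedances:
  Z1: Z = R = 50 Ω
  Z2: Z = R = 4600 Ω
  Z3: Z = R = 2210 Ω
Step 3 — With the output port shorted to ground, the output series arm Z2 runs from the junction to ground; the shunt arm Z3 also runs from the junction to ground. They appear in parallel: Z3 || Z2 = 1493 Ω.
Step 4 — Series with input arm Z1: Z_in = Z1 + (Z3 || Z2) = 1543 Ω = 1543∠0.0° Ω.
Step 5 — Source phasor: V = 76.8∠46.2° V = 53.16 + j55.43 V.
Step 6 — Ohm's law: I = V / Z_total = (53.16 + j55.43) / (1543) = 0.03445 + j0.03593 A.
Step 7 — Convert to polar: |I| = 0.04978 A, ∠I = 46.2°.

I = 0.04978∠46.2° A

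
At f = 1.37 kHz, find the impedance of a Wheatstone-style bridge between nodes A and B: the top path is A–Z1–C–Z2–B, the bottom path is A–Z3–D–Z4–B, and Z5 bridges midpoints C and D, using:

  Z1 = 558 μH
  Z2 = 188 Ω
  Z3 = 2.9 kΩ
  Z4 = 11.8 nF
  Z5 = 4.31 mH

Step 1 — Angular frequency: ω = 2π·f = 2π·1370 = 8608 rad/s.
Step 2 — Component impedances:
  Z1: Z = jωL = j·8608·0.000558 = 0 + j4.803 Ω
  Z2: Z = R = 188 Ω
  Z3: Z = R = 2900 Ω
  Z4: Z = 1/(jωC) = -j/(ω·C) = 0 - j9845 Ω
  Z5: Z = jωL = j·8608·0.00431 = 0 + j37.1 Ω
Step 3 — Bridge requires nodal analysis (the Z5 bridge couples midpoints C and D, so the two paths cannot be reduced to a simple series/parallel combination). Setting node B to ground and injecting 1 A at node A, the 3-node admittance system at A, C, D solves to V_A = Z_AB = 187.9 + j1.203 Ω = 187.9∠0.4° Ω.

Z = 187.9 + j1.203 Ω = 187.9∠0.4° Ω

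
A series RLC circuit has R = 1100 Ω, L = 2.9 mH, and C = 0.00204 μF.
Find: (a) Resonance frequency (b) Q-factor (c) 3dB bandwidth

Step 1 — Resonance condition Im(Z)=0 gives ω₀ = 1/√(LC).
Step 2 — ω₀ = 1/√(0.0029·2.04e-09) = 4.111e+05 rad/s.
Step 3 — f₀ = ω₀/(2π) = 6.543e+04 Hz.
Step 4 — Series Q: Q = ω₀L/R = 4.111e+05·0.0029/1100 = 1.084.
Step 5 — 3dB bandwidth: Δω = ω₀/Q = 3.793e+05 rad/s; BW = Δω/(2π) = 6.037e+04 Hz.

(a) f₀ = 6.543e+04 Hz  (b) Q = 1.084  (c) BW = 6.037e+04 Hz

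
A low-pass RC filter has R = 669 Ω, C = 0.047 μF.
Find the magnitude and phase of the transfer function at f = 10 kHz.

Step 1 — Angular frequency: ω = 2π·1e+04 = 6.283e+04 rad/s.
Step 2 — Transfer function: H(jω) = 1/(1 + jωRC).
Step 3 — Denominator: 1 + jωRC = 1 + j·6.283e+04·669·4.7e-08 = 1 + j1.976.
Step 4 — H = 0.204 - j0.4029.
Step 5 — Magnitude: |H| = 0.4516 (-6.9 dB); phase: φ = -63.2°.

|H| = 0.4516 (-6.9 dB), φ = -63.2°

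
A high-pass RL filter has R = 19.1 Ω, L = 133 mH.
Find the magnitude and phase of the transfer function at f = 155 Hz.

Step 1 — Angular frequency: ω = 2π·155 = 973.9 rad/s.
Step 2 — Transfer function: H(jω) = jωL/(R + jωL).
Step 3 — Numerator jωL = j·129.5; denominator R + jωL = 19.1 + j129.5.
Step 4 — H = 0.9787 + j0.1443.
Step 5 — Magnitude: |H| = 0.9893 (-0.1 dB); phase: φ = 8.4°.

|H| = 0.9893 (-0.1 dB), φ = 8.4°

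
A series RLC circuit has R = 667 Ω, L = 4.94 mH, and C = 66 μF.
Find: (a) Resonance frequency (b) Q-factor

Step 1 — Resonance condition Im(Z)=0 gives ω₀ = 1/√(LC).
Step 2 — ω₀ = 1/√(0.00494·6.6e-05) = 1751 rad/s.
Step 3 — f₀ = ω₀/(2π) = 278.7 Hz.
Step 4 — Series Q: Q = ω₀L/R = 1751·0.00494/667 = 0.01297.

(a) f₀ = 278.7 Hz  (b) Q = 0.01297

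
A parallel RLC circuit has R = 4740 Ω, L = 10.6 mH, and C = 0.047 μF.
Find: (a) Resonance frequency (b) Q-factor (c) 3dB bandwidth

Step 1 — Resonance: ω₀ = 1/√(LC) = 1/√(0.0106·4.7e-08) = 4.48e+04 rad/s.
Step 2 — f₀ = ω₀/(2π) = 7130 Hz.
Step 3 — Parallel Q: Q = R/(ω₀L) = 4740/(4.48e+04·0.0106) = 9.981.
Step 4 — Bandwidth: Δω = ω₀/Q = 4489 rad/s; BW = Δω/(2π) = 714.4 Hz.

(a) f₀ = 7130 Hz  (b) Q = 9.981  (c) BW = 714.4 Hz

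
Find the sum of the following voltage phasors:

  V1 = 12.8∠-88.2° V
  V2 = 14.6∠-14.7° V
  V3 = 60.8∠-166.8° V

Step 1 — Convert each phasor to rectangular form:
  V1 = 12.8·(cos(-88.2°) + j·sin(-88.2°)) = 0.4021 - j12.79 V
  V2 = 14.6·(cos(-14.7°) + j·sin(-14.7°)) = 14.12 - j3.705 V
  V3 = 60.8·(cos(-166.8°) + j·sin(-166.8°)) = -59.19 - j13.88 V
Step 2 — Sum components: V_total = -44.67 - j30.38 V.
Step 3 — Convert to polar: |V_total| = 54.02 V, ∠V_total = -145.8°.

V_total = 54.02∠-145.8° V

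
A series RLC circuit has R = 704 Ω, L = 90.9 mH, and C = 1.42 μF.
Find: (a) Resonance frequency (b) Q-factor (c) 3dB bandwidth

Step 1 — Resonance condition Im(Z)=0 gives ω₀ = 1/√(LC).
Step 2 — ω₀ = 1/√(0.0909·1.42e-06) = 2783 rad/s.
Step 3 — f₀ = ω₀/(2π) = 443 Hz.
Step 4 — Series Q: Q = ω₀L/R = 2783·0.0909/704 = 0.3594.
Step 5 — 3dB bandwidth: Δω = ω₀/Q = 7745 rad/s; BW = Δω/(2π) = 1233 Hz.

(a) f₀ = 443 Hz  (b) Q = 0.3594  (c) BW = 1233 Hz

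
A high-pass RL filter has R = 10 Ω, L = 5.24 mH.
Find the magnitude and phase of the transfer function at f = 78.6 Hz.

Step 1 — Angular frequency: ω = 2π·78.6 = 493.9 rad/s.
Step 2 — Transfer function: H(jω) = jωL/(R + jωL).
Step 3 — Numerator jωL = j·2.588; denominator R + jωL = 10 + j2.588.
Step 4 — H = 0.06276 + j0.2425.
Step 5 — Magnitude: |H| = 0.2505 (-12.0 dB); phase: φ = 75.5°.

|H| = 0.2505 (-12.0 dB), φ = 75.5°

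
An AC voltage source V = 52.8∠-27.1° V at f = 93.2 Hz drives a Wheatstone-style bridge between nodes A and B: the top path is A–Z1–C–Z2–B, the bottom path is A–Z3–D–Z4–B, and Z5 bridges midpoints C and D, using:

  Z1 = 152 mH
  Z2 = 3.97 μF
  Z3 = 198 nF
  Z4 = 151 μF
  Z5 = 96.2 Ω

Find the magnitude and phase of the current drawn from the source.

Step 1 — Angular frequency: ω = 2π·f = 2π·93.2 = 585.6 rad/s.
Step 2 — Component impedances:
  Z1: Z = jωL = j·585.6·0.152 = 0 + j89.01 Ω
  Z2: Z = 1/(jωC) = -j/(ω·C) = 0 - j430.1 Ω
  Z3: Z = 1/(jωC) = -j/(ω·C) = 0 - j8625 Ω
  Z4: Z = 1/(jωC) = -j/(ω·C) = 0 - j11.31 Ω
  Z5: Z = R = 96.2 Ω
Step 3 — Bridge requires nodal analysis (the Z5 bridge couples midpoints C and D, so the two paths cannot be reduced to a simple series/parallel combination). Setting node B to ground and injecting 1 A at node A, the 3-node admittance system at A, C, D solves to V_A = Z_AB = 88.64 + j58.6 Ω = 106.3∠33.5° Ω.
Step 4 — Source phasor: V = 52.8∠-27.1° V = 47 - j24.05 V.
Step 5 — Ohm's law: I = V / Z_total = (47 - j24.05) / (88.64 + j58.6) = 0.2442 - j0.4328 A.
Step 6 — Convert to polar: |I| = 0.4969 A, ∠I = -60.6°.

I = 0.4969∠-60.6° A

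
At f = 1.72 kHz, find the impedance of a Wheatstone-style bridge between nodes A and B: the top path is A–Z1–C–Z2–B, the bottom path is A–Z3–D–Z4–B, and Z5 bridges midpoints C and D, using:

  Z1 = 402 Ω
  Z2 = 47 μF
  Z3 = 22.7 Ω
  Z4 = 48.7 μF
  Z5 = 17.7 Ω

Step 1 — Angular frequency: ω = 2π·f = 2π·1720 = 1.081e+04 rad/s.
Step 2 — Component impedances:
  Z1: Z = R = 402 Ω
  Z2: Z = 1/(jωC) = -j/(ω·C) = 0 - j1.969 Ω
  Z3: Z = R = 22.7 Ω
  Z4: Z = 1/(jωC) = -j/(ω·C) = 0 - j1.9 Ω
  Z5: Z = R = 17.7 Ω
Step 3 — Bridge requires nodal analysis (the Z5 bridge couples midpoints C and D, so the two paths cannot be reduced to a simple series/parallel combination). Setting node B to ground and injecting 1 A at node A, the 3-node admittance system at A, C, D solves to V_A = Z_AB = 21.65 - j1.671 Ω = 21.71∠-4.4° Ω.

Z = 21.65 - j1.671 Ω = 21.71∠-4.4° Ω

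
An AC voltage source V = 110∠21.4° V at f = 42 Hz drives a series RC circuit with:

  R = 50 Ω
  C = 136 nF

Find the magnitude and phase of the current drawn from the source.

Step 1 — Angular frequency: ω = 2π·f = 2π·42 = 263.9 rad/s.
Step 2 — Component impedances:
  R: Z = R = 50 Ω
  C: Z = 1/(jωC) = -j/(ω·C) = 0 - j2.786e+04 Ω
Step 3 — Series combination: Z_total = R + C = 50 - j2.786e+04 Ω = 2.786e+04∠-89.9° Ω.
Step 4 — Source phasor: V = 110∠21.4° V = 102.4 + j40.14 V.
Step 5 — Ohm's law: I = V / Z_total = (102.4 + j40.14) / (50 - j2.786e+04) = -0.001434 + j0.003678 A.
Step 6 — Convert to polar: |I| = 0.003948 A, ∠I = 111.3°.

I = 0.003948∠111.3° A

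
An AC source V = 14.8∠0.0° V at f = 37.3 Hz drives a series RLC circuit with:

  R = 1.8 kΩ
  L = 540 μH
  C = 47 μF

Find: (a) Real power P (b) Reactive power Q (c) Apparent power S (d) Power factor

Step 1 — Angular frequency: ω = 2π·f = 2π·37.3 = 234.4 rad/s.
Step 2 — Component impedances:
  R: Z = R = 1800 Ω
  L: Z = jωL = j·234.4·0.00054 = 0 + j0.1266 Ω
  C: Z = 1/(jωC) = -j/(ω·C) = 0 - j90.78 Ω
Step 3 — Series combination: Z_total = R + L + C = 1800 - j90.66 Ω = 1802∠-2.9° Ω.
Step 4 — Source phasor: V = 14.8∠0.0° V = 14.8 V.
Step 5 — Current: I = V / Z = 0.008201 + j0.0004131 A = 0.008212∠2.9° A.
Step 6 — Complex power: S = V·I* = 0.1214 - j0.006113 VA.
Step 7 — Real power: P = Re(S) = 0.1214 W.
Step 8 — Reactive power: Q = Im(S) = -0.006113 VAR.
Step 9 — Apparent power: |S| = 0.1215 VA.
Step 10 — Power factor: PF = P/|S| = 0.9987 (leading).

(a) P = 0.1214 W  (b) Q = -0.006113 VAR  (c) S = 0.1215 VA  (d) PF = 0.9987 (leading)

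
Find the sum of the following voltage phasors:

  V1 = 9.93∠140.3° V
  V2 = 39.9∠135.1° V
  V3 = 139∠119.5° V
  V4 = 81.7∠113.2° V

Step 1 — Convert each phasor to rectangular form:
  V1 = 9.93·(cos(140.3°) + j·sin(140.3°)) = -7.64 + j6.343 V
  V2 = 39.9·(cos(135.1°) + j·sin(135.1°)) = -28.26 + j28.16 V
  V3 = 139·(cos(119.5°) + j·sin(119.5°)) = -68.45 + j121 V
  V4 = 81.7·(cos(113.2°) + j·sin(113.2°)) = -32.19 + j75.09 V
Step 2 — Sum components: V_total = -136.5 + j230.6 V.
Step 3 — Convert to polar: |V_total| = 268 V, ∠V_total = 120.6°.

V_total = 268∠120.6° V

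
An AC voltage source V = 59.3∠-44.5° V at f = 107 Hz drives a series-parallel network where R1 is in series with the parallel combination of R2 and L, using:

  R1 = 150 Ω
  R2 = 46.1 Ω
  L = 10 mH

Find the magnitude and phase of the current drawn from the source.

Step 1 — Angular frequency: ω = 2π·f = 2π·107 = 672.3 rad/s.
Step 2 — Component impedances:
  R1: Z = R = 150 Ω
  R2: Z = R = 46.1 Ω
  L: Z = jωL = j·672.3·0.01 = 0 + j6.723 Ω
Step 3 — Parallel branch: R2 || L = 1/(1/R2 + 1/L) = 0.96 + j6.583 Ω.
Step 4 — Series with R1: Z_total = R1 + (R2 || L) = 151 + j6.583 Ω = 151.1∠2.5° Ω.
Step 5 — Source phasor: V = 59.3∠-44.5° V = 42.3 - j41.56 V.
Step 6 — Ohm's law: I = V / Z_total = (42.3 - j41.56) / (151 + j6.583) = 0.2677 - j0.287 A.
Step 7 — Convert to polar: |I| = 0.3924 A, ∠I = -47.0°.

I = 0.3924∠-47.0° A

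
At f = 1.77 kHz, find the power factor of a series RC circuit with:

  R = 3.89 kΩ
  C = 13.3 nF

Step 1 — Angular frequency: ω = 2π·f = 2π·1770 = 1.112e+04 rad/s.
Step 2 — Component impedances:
  R: Z = R = 3890 Ω
  C: Z = 1/(jωC) = -j/(ω·C) = 0 - j6761 Ω
Step 3 — Series combination: Z_total = R + C = 3890 - j6761 Ω = 7800∠-60.1° Ω.
Step 4 — Power factor: PF = cos(φ) = Re(Z)/|Z| = 3890/7800 = 0.4987.
Step 5 — Type: Im(Z) = -6761 ⇒ leading (phase φ = -60.1°).

PF = 0.4987 (leading, φ = -60.1°)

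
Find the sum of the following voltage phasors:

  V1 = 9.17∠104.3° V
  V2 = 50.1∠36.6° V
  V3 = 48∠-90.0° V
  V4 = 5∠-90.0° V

Step 1 — Convert each phasor to rectangular form:
  V1 = 9.17·(cos(104.3°) + j·sin(104.3°)) = -2.265 + j8.886 V
  V2 = 50.1·(cos(36.6°) + j·sin(36.6°)) = 40.22 + j29.87 V
  V3 = 48·(cos(-90.0°) + j·sin(-90.0°)) = 0 - j48 V
  V4 = 5·(cos(-90.0°) + j·sin(-90.0°)) = 0 - j5 V
Step 2 — Sum components: V_total = 37.96 - j14.24 V.
Step 3 — Convert to polar: |V_total| = 40.54 V, ∠V_total = -20.6°.

V_total = 40.54∠-20.6° V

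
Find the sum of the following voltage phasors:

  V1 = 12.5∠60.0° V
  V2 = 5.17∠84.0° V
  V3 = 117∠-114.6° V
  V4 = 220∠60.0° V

Step 1 — Convert each phasor to rectangular form:
  V1 = 12.5·(cos(60.0°) + j·sin(60.0°)) = 6.25 + j10.83 V
  V2 = 5.17·(cos(84.0°) + j·sin(84.0°)) = 0.5404 + j5.142 V
  V3 = 117·(cos(-114.6°) + j·sin(-114.6°)) = -48.7 - j106.4 V
  V4 = 220·(cos(60.0°) + j·sin(60.0°)) = 110 + j190.5 V
Step 2 — Sum components: V_total = 68.09 + j100.1 V.
Step 3 — Convert to polar: |V_total| = 121.1 V, ∠V_total = 55.8°.

V_total = 121.1∠55.8° V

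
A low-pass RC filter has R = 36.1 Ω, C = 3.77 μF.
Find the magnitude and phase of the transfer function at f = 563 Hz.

Step 1 — Angular frequency: ω = 2π·563 = 3537 rad/s.
Step 2 — Transfer function: H(jω) = 1/(1 + jωRC).
Step 3 — Denominator: 1 + jωRC = 1 + j·3537·36.1·3.77e-06 = 1 + j0.4814.
Step 4 — H = 0.8118 - j0.3908.
Step 5 — Magnitude: |H| = 0.901 (-0.9 dB); phase: φ = -25.7°.

|H| = 0.901 (-0.9 dB), φ = -25.7°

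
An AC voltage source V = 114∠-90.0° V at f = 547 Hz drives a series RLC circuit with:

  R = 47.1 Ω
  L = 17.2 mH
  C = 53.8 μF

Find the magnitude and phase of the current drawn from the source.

Step 1 — Angular frequency: ω = 2π·f = 2π·547 = 3437 rad/s.
Step 2 — Component impedances:
  R: Z = R = 47.1 Ω
  L: Z = jωL = j·3437·0.0172 = 0 + j59.11 Ω
  C: Z = 1/(jωC) = -j/(ω·C) = 0 - j5.408 Ω
Step 3 — Series combination: Z_total = R + L + C = 47.1 + j53.71 Ω = 71.43∠48.7° Ω.
Step 4 — Source phasor: V = 114∠-90.0° V = 0 - j114 V.
Step 5 — Ohm's law: I = V / Z_total = (0 - j114) / (47.1 + j53.71) = -1.2 - j1.052 A.
Step 6 — Convert to polar: |I| = 1.596 A, ∠I = -138.7°.

I = 1.596∠-138.7° A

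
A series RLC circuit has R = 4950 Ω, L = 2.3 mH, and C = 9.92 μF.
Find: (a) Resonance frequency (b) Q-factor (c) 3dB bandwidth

Step 1 — Resonance condition Im(Z)=0 gives ω₀ = 1/√(LC).
Step 2 — ω₀ = 1/√(0.0023·9.92e-06) = 6620 rad/s.
Step 3 — f₀ = ω₀/(2π) = 1054 Hz.
Step 4 — Series Q: Q = ω₀L/R = 6620·0.0023/4950 = 0.003076.
Step 5 — 3dB bandwidth: Δω = ω₀/Q = 2.152e+06 rad/s; BW = Δω/(2π) = 3.425e+05 Hz.

(a) f₀ = 1054 Hz  (b) Q = 0.003076  (c) BW = 3.425e+05 Hz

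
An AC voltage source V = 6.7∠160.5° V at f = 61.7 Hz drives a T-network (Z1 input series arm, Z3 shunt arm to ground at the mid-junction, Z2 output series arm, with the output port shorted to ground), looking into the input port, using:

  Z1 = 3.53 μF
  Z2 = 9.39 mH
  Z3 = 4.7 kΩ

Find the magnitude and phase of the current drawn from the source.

Step 1 — Angular frequency: ω = 2π·f = 2π·61.7 = 387.7 rad/s.
Step 2 — Component impedances:
  Z1: Z = 1/(jωC) = -j/(ω·C) = 0 - j730.7 Ω
  Z2: Z = jωL = j·387.7·0.00939 = 0 + j3.64 Ω
  Z3: Z = R = 4700 Ω
Step 3 — With the output port shorted to ground, the output series arm Z2 runs from the junction to ground; the shunt arm Z3 also runs from the junction to ground. They appear in parallel: Z3 || Z2 = 0.002819 + j3.64 Ω.
Step 4 — Series with input arm Z1: Z_in = Z1 + (Z3 || Z2) = 0.002819 - j727.1 Ω = 727.1∠-90.0° Ω.
Step 5 — Source phasor: V = 6.7∠160.5° V = -6.316 + j2.237 V.
Step 6 — Ohm's law: I = V / Z_total = (-6.316 + j2.237) / (0.002819 - j727.1) = -0.003076 - j0.008686 A.
Step 7 — Convert to polar: |I| = 0.009215 A, ∠I = -109.5°.

I = 0.009215∠-109.5° A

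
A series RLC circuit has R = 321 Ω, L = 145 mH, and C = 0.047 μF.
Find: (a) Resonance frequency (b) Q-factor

Step 1 — Resonance condition Im(Z)=0 gives ω₀ = 1/√(LC).
Step 2 — ω₀ = 1/√(0.145·4.7e-08) = 1.211e+04 rad/s.
Step 3 — f₀ = ω₀/(2π) = 1928 Hz.
Step 4 — Series Q: Q = ω₀L/R = 1.211e+04·0.145/321 = 5.472.

(a) f₀ = 1928 Hz  (b) Q = 5.472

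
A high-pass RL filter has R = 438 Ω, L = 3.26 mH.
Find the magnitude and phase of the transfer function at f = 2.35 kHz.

Step 1 — Angular frequency: ω = 2π·2350 = 1.477e+04 rad/s.
Step 2 — Transfer function: H(jω) = jωL/(R + jωL).
Step 3 — Numerator jωL = j·48.14; denominator R + jωL = 438 + j48.14.
Step 4 — H = 0.01193 + j0.1086.
Step 5 — Magnitude: |H| = 0.1092 (-19.2 dB); phase: φ = 83.7°.

|H| = 0.1092 (-19.2 dB), φ = 83.7°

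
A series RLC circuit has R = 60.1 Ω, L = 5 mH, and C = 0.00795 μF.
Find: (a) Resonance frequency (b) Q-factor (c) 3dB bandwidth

Step 1 — Resonance condition Im(Z)=0 gives ω₀ = 1/√(LC).
Step 2 — ω₀ = 1/√(0.005·7.95e-09) = 1.586e+05 rad/s.
Step 3 — f₀ = ω₀/(2π) = 2.524e+04 Hz.
Step 4 — Series Q: Q = ω₀L/R = 1.586e+05·0.005/60.1 = 13.2.
Step 5 — 3dB bandwidth: Δω = ω₀/Q = 1.202e+04 rad/s; BW = Δω/(2π) = 1913 Hz.

(a) f₀ = 2.524e+04 Hz  (b) Q = 13.2  (c) BW = 1913 Hz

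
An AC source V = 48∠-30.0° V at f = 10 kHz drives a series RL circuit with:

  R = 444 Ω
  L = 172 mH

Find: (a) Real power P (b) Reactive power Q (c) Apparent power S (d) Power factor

Step 1 — Angular frequency: ω = 2π·f = 2π·1e+04 = 6.283e+04 rad/s.
Step 2 — Component impedances:
  R: Z = R = 444 Ω
  L: Z = jωL = j·6.283e+04·0.172 = 0 + j1.081e+04 Ω
Step 3 — Series combination: Z_total = R + L = 444 + j1.081e+04 Ω = 1.082e+04∠87.6° Ω.
Step 4 — Source phasor: V = 48∠-30.0° V = 41.57 - j24 V.
Step 5 — Current: I = V / Z = -0.002059 - j0.003931 A = 0.004438∠-117.6° A.
Step 6 — Complex power: S = V·I* = 0.008744 + j0.2128 VA.
Step 7 — Real power: P = Re(S) = 0.008744 W.
Step 8 — Reactive power: Q = Im(S) = 0.2128 VAR.
Step 9 — Apparent power: |S| = 0.213 VA.
Step 10 — Power factor: PF = P/|S| = 0.04105 (lagging).

(a) P = 0.008744 W  (b) Q = 0.2128 VAR  (c) S = 0.213 VA  (d) PF = 0.04105 (lagging)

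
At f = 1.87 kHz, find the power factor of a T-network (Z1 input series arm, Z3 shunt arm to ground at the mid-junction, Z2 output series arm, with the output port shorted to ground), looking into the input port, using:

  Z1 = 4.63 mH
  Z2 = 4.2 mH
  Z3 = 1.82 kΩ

Step 1 — Angular frequency: ω = 2π·f = 2π·1870 = 1.175e+04 rad/s.
Step 2 — Component impedances:
  Z1: Z = jωL = j·1.175e+04·0.00463 = 0 + j54.4 Ω
  Z2: Z = jωL = j·1.175e+04·0.0042 = 0 + j49.35 Ω
  Z3: Z = R = 1820 Ω
Step 3 — With the output port shorted to ground, the output series arm Z2 runs from the junction to ground; the shunt arm Z3 also runs from the junction to ground. They appear in parallel: Z3 || Z2 = 1.337 + j49.31 Ω.
Step 4 — Series with input arm Z1: Z_in = Z1 + (Z3 || Z2) = 1.337 + j103.7 Ω = 103.7∠89.3° Ω.
Step 5 — Power factor: PF = cos(φ) = Re(Z)/|Z| = 1.337/103.7 = 0.01289.
Step 6 — Type: Im(Z) = 103.7 ⇒ lagging (phase φ = 89.3°).

PF = 0.01289 (lagging, φ = 89.3°)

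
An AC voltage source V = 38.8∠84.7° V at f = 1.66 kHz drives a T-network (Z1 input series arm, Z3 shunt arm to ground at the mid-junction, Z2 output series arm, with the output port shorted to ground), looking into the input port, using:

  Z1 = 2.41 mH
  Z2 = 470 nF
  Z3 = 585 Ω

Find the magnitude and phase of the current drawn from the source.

Step 1 — Angular frequency: ω = 2π·f = 2π·1660 = 1.043e+04 rad/s.
Step 2 — Component impedances:
  Z1: Z = jωL = j·1.043e+04·0.00241 = 0 + j25.14 Ω
  Z2: Z = 1/(jωC) = -j/(ω·C) = 0 - j204 Ω
  Z3: Z = R = 585 Ω
Step 3 — With the output port shorted to ground, the output series arm Z2 runs from the junction to ground; the shunt arm Z3 also runs from the junction to ground. They appear in parallel: Z3 || Z2 = 63.42 - j181.9 Ω.
Step 4 — Series with input arm Z1: Z_in = Z1 + (Z3 || Z2) = 63.42 - j156.7 Ω = 169.1∠-68.0° Ω.
Step 5 — Source phasor: V = 38.8∠84.7° V = 3.584 + j38.63 V.
Step 6 — Ohm's law: I = V / Z_total = (3.584 + j38.63) / (63.42 - j156.7) = -0.2039 + j0.1054 A.
Step 7 — Convert to polar: |I| = 0.2295 A, ∠I = 152.7°.

I = 0.2295∠152.7° A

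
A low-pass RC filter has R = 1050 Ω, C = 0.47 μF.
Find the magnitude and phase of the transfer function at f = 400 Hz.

Step 1 — Angular frequency: ω = 2π·400 = 2513 rad/s.
Step 2 — Transfer function: H(jω) = 1/(1 + jωRC).
Step 3 — Denominator: 1 + jωRC = 1 + j·2513·1050·4.7e-07 = 1 + j1.24.
Step 4 — H = 0.394 - j0.4886.
Step 5 — Magnitude: |H| = 0.6277 (-4.0 dB); phase: φ = -51.1°.

|H| = 0.6277 (-4.0 dB), φ = -51.1°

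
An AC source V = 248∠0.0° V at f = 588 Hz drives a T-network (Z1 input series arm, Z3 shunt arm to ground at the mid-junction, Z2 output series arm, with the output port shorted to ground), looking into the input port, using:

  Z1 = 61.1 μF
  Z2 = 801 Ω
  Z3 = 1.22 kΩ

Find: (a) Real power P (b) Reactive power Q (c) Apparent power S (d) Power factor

Step 1 — Angular frequency: ω = 2π·f = 2π·588 = 3695 rad/s.
Step 2 — Component impedances:
  Z1: Z = 1/(jωC) = -j/(ω·C) = 0 - j4.43 Ω
  Z2: Z = R = 801 Ω
  Z3: Z = R = 1220 Ω
Step 3 — With the output port shorted to ground, the output series arm Z2 runs from the junction to ground; the shunt arm Z3 also runs from the junction to ground. They appear in parallel: Z3 || Z2 = 483.5 Ω.
Step 4 — Series with input arm Z1: Z_in = Z1 + (Z3 || Z2) = 483.5 - j4.43 Ω = 483.6∠-0.5° Ω.
Step 5 — Source phasor: V = 248∠0.0° V = 248 V.
Step 6 — Current: I = V / Z = 0.5128 + j0.004699 A = 0.5129∠0.5° A.
Step 7 — Complex power: S = V·I* = 127.2 - j1.165 VA.
Step 8 — Real power: P = Re(S) = 127.2 W.
Step 9 — Reactive power: Q = Im(S) = -1.165 VAR.
Step 10 — Apparent power: |S| = 127.2 VA.
Step 11 — Power factor: PF = P/|S| = 1 (leading).

(a) P = 127.2 W  (b) Q = -1.165 VAR  (c) S = 127.2 VA  (d) PF = 1 (leading)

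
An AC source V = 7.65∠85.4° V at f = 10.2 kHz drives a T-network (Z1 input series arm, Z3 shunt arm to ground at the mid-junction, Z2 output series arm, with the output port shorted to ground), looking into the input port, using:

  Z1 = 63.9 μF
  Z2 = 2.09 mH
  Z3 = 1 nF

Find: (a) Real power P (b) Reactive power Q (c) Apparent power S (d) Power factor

Step 1 — Angular frequency: ω = 2π·f = 2π·1.02e+04 = 6.409e+04 rad/s.
Step 2 — Component impedances:
  Z1: Z = 1/(jωC) = -j/(ω·C) = 0 - j0.2442 Ω
  Z2: Z = jωL = j·6.409e+04·0.00209 = 0 + j133.9 Ω
  Z3: Z = 1/(jωC) = -j/(ω·C) = 0 - j1.56e+04 Ω
Step 3 — With the output port shorted to ground, the output series arm Z2 runs from the junction to ground; the shunt arm Z3 also runs from the junction to ground. They appear in parallel: Z3 || Z2 = 0 + j135.1 Ω.
Step 4 — Series with input arm Z1: Z_in = Z1 + (Z3 || Z2) = 0 + j134.9 Ω = 134.9∠90.0° Ω.
Step 5 — Source phasor: V = 7.65∠85.4° V = 0.6135 + j7.625 V.
Step 6 — Current: I = V / Z = 0.05654 - j0.004549 A = 0.05673∠-4.6° A.
Step 7 — Complex power: S = V·I* = 0 + j0.4339 VA.
Step 8 — Real power: P = Re(S) = 0 W.
Step 9 — Reactive power: Q = Im(S) = 0.4339 VAR.
Step 10 — Apparent power: |S| = 0.4339 VA.
Step 11 — Power factor: PF = P/|S| = 0 (lagging).

(a) P = 0 W  (b) Q = 0.4339 VAR  (c) S = 0.4339 VA  (d) PF = 0 (lagging)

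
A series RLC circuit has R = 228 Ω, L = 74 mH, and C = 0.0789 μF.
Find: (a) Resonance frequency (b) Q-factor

Step 1 — Resonance condition Im(Z)=0 gives ω₀ = 1/√(LC).
Step 2 — ω₀ = 1/√(0.074·7.89e-08) = 1.309e+04 rad/s.
Step 3 — f₀ = ω₀/(2π) = 2083 Hz.
Step 4 — Series Q: Q = ω₀L/R = 1.309e+04·0.074/228 = 4.248.

(a) f₀ = 2083 Hz  (b) Q = 4.248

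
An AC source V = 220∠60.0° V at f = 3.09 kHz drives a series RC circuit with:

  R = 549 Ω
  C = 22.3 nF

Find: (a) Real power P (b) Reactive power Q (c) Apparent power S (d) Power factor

Step 1 — Angular frequency: ω = 2π·f = 2π·3090 = 1.942e+04 rad/s.
Step 2 — Component impedances:
  R: Z = R = 549 Ω
  C: Z = 1/(jωC) = -j/(ω·C) = 0 - j2310 Ω
Step 3 — Series combination: Z_total = R + C = 549 - j2310 Ω = 2374∠-76.6° Ω.
Step 4 — Source phasor: V = 220∠60.0° V = 110 + j190.5 V.
Step 5 — Current: I = V / Z = -0.06736 + j0.06364 A = 0.09267∠136.6° A.
Step 6 — Complex power: S = V·I* = 4.714 - j19.83 VA.
Step 7 — Real power: P = Re(S) = 4.714 W.
Step 8 — Reactive power: Q = Im(S) = -19.83 VAR.
Step 9 — Apparent power: |S| = 20.39 VA.
Step 10 — Power factor: PF = P/|S| = 0.2312 (leading).

(a) P = 4.714 W  (b) Q = -19.83 VAR  (c) S = 20.39 VA  (d) PF = 0.2312 (leading)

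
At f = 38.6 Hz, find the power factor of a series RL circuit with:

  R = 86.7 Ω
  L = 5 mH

Step 1 — Angular frequency: ω = 2π·f = 2π·38.6 = 242.5 rad/s.
Step 2 — Component impedances:
  R: Z = R = 86.7 Ω
  L: Z = jωL = j·242.5·0.005 = 0 + j1.213 Ω
Step 3 — Series combination: Z_total = R + L = 86.7 + j1.213 Ω = 86.71∠0.8° Ω.
Step 4 — Power factor: PF = cos(φ) = Re(Z)/|Z| = 86.7/86.71 = 0.9999.
Step 5 — Type: Im(Z) = 1.213 ⇒ lagging (phase φ = 0.8°).

PF = 0.9999 (lagging, φ = 0.8°)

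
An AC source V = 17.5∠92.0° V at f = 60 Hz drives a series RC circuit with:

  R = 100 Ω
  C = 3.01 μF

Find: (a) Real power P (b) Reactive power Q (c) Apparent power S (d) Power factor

Step 1 — Angular frequency: ω = 2π·f = 2π·60 = 377 rad/s.
Step 2 — Component impedances:
  R: Z = R = 100 Ω
  C: Z = 1/(jωC) = -j/(ω·C) = 0 - j881.3 Ω
Step 3 — Series combination: Z_total = R + C = 100 - j881.3 Ω = 886.9∠-83.5° Ω.
Step 4 — Source phasor: V = 17.5∠92.0° V = -0.6107 + j17.49 V.
Step 5 — Current: I = V / Z = -0.01967 + j0.001539 A = 0.01973∠175.5° A.
Step 6 — Complex power: S = V·I* = 0.03893 - j0.3431 VA.
Step 7 — Real power: P = Re(S) = 0.03893 W.
Step 8 — Reactive power: Q = Im(S) = -0.3431 VAR.
Step 9 — Apparent power: |S| = 0.3453 VA.
Step 10 — Power factor: PF = P/|S| = 0.1128 (leading).

(a) P = 0.03893 W  (b) Q = -0.3431 VAR  (c) S = 0.3453 VA  (d) PF = 0.1128 (leading)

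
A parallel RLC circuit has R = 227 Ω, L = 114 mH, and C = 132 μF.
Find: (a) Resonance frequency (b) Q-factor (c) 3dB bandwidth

Step 1 — Resonance: ω₀ = 1/√(LC) = 1/√(0.114·0.000132) = 257.8 rad/s.
Step 2 — f₀ = ω₀/(2π) = 41.03 Hz.
Step 3 — Parallel Q: Q = R/(ω₀L) = 227/(257.8·0.114) = 7.724.
Step 4 — Bandwidth: Δω = ω₀/Q = 33.37 rad/s; BW = Δω/(2π) = 5.312 Hz.

(a) f₀ = 41.03 Hz  (b) Q = 7.724  (c) BW = 5.312 Hz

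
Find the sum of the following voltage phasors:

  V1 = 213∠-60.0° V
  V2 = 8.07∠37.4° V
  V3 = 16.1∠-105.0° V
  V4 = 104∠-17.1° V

Step 1 — Convert each phasor to rectangular form:
  V1 = 213·(cos(-60.0°) + j·sin(-60.0°)) = 106.5 - j184.5 V
  V2 = 8.07·(cos(37.4°) + j·sin(37.4°)) = 6.411 + j4.902 V
  V3 = 16.1·(cos(-105.0°) + j·sin(-105.0°)) = -4.167 - j15.55 V
  V4 = 104·(cos(-17.1°) + j·sin(-17.1°)) = 99.4 - j30.58 V
Step 2 — Sum components: V_total = 208.1 - j225.7 V.
Step 3 — Convert to polar: |V_total| = 307 V, ∠V_total = -47.3°.

V_total = 307∠-47.3° V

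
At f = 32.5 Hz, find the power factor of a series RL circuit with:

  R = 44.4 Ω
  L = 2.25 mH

Step 1 — Angular frequency: ω = 2π·f = 2π·32.5 = 204.2 rad/s.
Step 2 — Component impedances:
  R: Z = R = 44.4 Ω
  L: Z = jωL = j·204.2·0.00225 = 0 + j0.4595 Ω
Step 3 — Series combination: Z_total = R + L = 44.4 + j0.4595 Ω = 44.4∠0.6° Ω.
Step 4 — Power factor: PF = cos(φ) = Re(Z)/|Z| = 44.4/44.4024 = 0.9999.
Step 5 — Type: Im(Z) = 0.4595 ⇒ lagging (phase φ = 0.6°).

PF = 0.9999 (lagging, φ = 0.6°)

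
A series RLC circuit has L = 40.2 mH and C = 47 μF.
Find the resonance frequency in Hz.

Step 1 — Resonance condition Im(Z)=0 gives ω₀ = 1/√(LC).
Step 2 — ω₀ = 1/√(0.0402·4.7e-05) = 727.5 rad/s.
Step 3 — f₀ = ω₀/(2π) = 115.8 Hz.

f₀ = 115.8 Hz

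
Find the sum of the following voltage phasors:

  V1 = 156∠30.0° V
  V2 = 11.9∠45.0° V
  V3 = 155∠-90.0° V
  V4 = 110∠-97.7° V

Step 1 — Convert each phasor to rectangular form:
  V1 = 156·(cos(30.0°) + j·sin(30.0°)) = 135.1 + j78 V
  V2 = 11.9·(cos(45.0°) + j·sin(45.0°)) = 8.415 + j8.415 V
  V3 = 155·(cos(-90.0°) + j·sin(-90.0°)) = 0 - j155 V
  V4 = 110·(cos(-97.7°) + j·sin(-97.7°)) = -14.74 - j109 V
Step 2 — Sum components: V_total = 128.8 - j177.6 V.
Step 3 — Convert to polar: |V_total| = 219.4 V, ∠V_total = -54.1°.

V_total = 219.4∠-54.1° V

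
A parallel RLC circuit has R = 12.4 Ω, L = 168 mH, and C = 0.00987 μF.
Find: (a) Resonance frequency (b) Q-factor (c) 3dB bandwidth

Step 1 — Resonance: ω₀ = 1/√(LC) = 1/√(0.168·9.87e-09) = 2.456e+04 rad/s.
Step 2 — f₀ = ω₀/(2π) = 3908 Hz.
Step 3 — Parallel Q: Q = R/(ω₀L) = 12.4/(2.456e+04·0.168) = 0.003006.
Step 4 — Bandwidth: Δω = ω₀/Q = 8.171e+06 rad/s; BW = Δω/(2π) = 1.3e+06 Hz.

(a) f₀ = 3908 Hz  (b) Q = 0.003006  (c) BW = 1.3e+06 Hz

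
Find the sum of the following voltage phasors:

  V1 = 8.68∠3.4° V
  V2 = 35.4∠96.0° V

Step 1 — Convert each phasor to rectangular form:
  V1 = 8.68·(cos(3.4°) + j·sin(3.4°)) = 8.665 + j0.5148 V
  V2 = 35.4·(cos(96.0°) + j·sin(96.0°)) = -3.7 + j35.21 V
Step 2 — Sum components: V_total = 4.964 + j35.72 V.
Step 3 — Convert to polar: |V_total| = 36.06 V, ∠V_total = 82.1°.

V_total = 36.06∠82.1° V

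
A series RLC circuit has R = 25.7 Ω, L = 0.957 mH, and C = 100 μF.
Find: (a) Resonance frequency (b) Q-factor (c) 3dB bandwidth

Step 1 — Resonance condition Im(Z)=0 gives ω₀ = 1/√(LC).
Step 2 — ω₀ = 1/√(0.000957·0.0001) = 3233 rad/s.
Step 3 — f₀ = ω₀/(2π) = 514.5 Hz.
Step 4 — Series Q: Q = ω₀L/R = 3233·0.000957/25.7 = 0.1204.
Step 5 — 3dB bandwidth: Δω = ω₀/Q = 2.685e+04 rad/s; BW = Δω/(2π) = 4274 Hz.

(a) f₀ = 514.5 Hz  (b) Q = 0.1204  (c) BW = 4274 Hz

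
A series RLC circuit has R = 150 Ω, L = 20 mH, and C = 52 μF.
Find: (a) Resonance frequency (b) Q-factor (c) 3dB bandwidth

Step 1 — Resonance: ω₀ = 1/√(LC) = 1/√(0.02·5.2e-05) = 980.6 rad/s.
Step 2 — f₀ = ω₀/(2π) = 156.1 Hz.
Step 3 — Series Q: Q = ω₀L/R = 980.6·0.02/150 = 0.1307.
Step 4 — Bandwidth: Δω = ω₀/Q = 7500 rad/s; BW = Δω/(2π) = 1194 Hz.

(a) f₀ = 156.1 Hz  (b) Q = 0.1307  (c) BW = 1194 Hz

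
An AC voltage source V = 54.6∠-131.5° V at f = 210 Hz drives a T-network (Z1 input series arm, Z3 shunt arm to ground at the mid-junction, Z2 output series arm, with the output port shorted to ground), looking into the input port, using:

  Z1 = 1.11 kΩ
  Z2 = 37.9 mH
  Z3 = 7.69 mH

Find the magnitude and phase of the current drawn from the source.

Step 1 — Angular frequency: ω = 2π·f = 2π·210 = 1319 rad/s.
Step 2 — Component impedances:
  Z1: Z = R = 1110 Ω
  Z2: Z = jωL = j·1319·0.0379 = 0 + j50.01 Ω
  Z3: Z = jωL = j·1319·0.00769 = 0 + j10.15 Ω
Step 3 — With the output port shorted to ground, the output series arm Z2 runs from the junction to ground; the shunt arm Z3 also runs from the junction to ground. They appear in parallel: Z3 || Z2 = 0 + j8.435 Ω.
Step 4 — Series with input arm Z1: Z_in = Z1 + (Z3 || Z2) = 1110 + j8.435 Ω = 1110∠0.4° Ω.
Step 5 — Source phasor: V = 54.6∠-131.5° V = -36.18 - j40.89 V.
Step 6 — Ohm's law: I = V / Z_total = (-36.18 - j40.89) / (1110 + j8.435) = -0.03287 - j0.03659 A.
Step 7 — Convert to polar: |I| = 0.04919 A, ∠I = -131.9°.

I = 0.04919∠-131.9° A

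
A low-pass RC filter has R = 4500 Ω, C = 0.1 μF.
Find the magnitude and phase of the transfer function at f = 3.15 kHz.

Step 1 — Angular frequency: ω = 2π·3150 = 1.979e+04 rad/s.
Step 2 — Transfer function: H(jω) = 1/(1 + jωRC).
Step 3 — Denominator: 1 + jωRC = 1 + j·1.979e+04·4500·1e-07 = 1 + j8.906.
Step 4 — H = 0.01245 - j0.1109.
Step 5 — Magnitude: |H| = 0.1116 (-19.0 dB); phase: φ = -83.6°.

|H| = 0.1116 (-19.0 dB), φ = -83.6°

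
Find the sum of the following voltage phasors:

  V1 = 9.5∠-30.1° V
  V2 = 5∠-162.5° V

Step 1 — Convert each phasor to rectangular form:
  V1 = 9.5·(cos(-30.1°) + j·sin(-30.1°)) = 8.219 - j4.764 V
  V2 = 5·(cos(-162.5°) + j·sin(-162.5°)) = -4.769 - j1.504 V
Step 2 — Sum components: V_total = 3.45 - j6.268 V.
Step 3 — Convert to polar: |V_total| = 7.155 V, ∠V_total = -61.2°.

V_total = 7.155∠-61.2° V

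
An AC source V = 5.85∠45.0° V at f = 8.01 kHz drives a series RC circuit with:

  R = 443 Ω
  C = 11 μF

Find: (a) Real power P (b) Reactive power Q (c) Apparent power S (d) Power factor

Step 1 — Angular frequency: ω = 2π·f = 2π·8010 = 5.033e+04 rad/s.
Step 2 — Component impedances:
  R: Z = R = 443 Ω
  C: Z = 1/(jωC) = -j/(ω·C) = 0 - j1.806 Ω
Step 3 — Series combination: Z_total = R + C = 443 - j1.806 Ω = 443∠-0.2° Ω.
Step 4 — Source phasor: V = 5.85∠45.0° V = 4.137 + j4.137 V.
Step 5 — Current: I = V / Z = 0.009299 + j0.009376 A = 0.01321∠45.2° A.
Step 6 — Complex power: S = V·I* = 0.07725 - j0.000315 VA.
Step 7 — Real power: P = Re(S) = 0.07725 W.
Step 8 — Reactive power: Q = Im(S) = -0.000315 VAR.
Step 9 — Apparent power: |S| = 0.07725 VA.
Step 10 — Power factor: PF = P/|S| = 1 (leading).

(a) P = 0.07725 W  (b) Q = -0.000315 VAR  (c) S = 0.07725 VA  (d) PF = 1 (leading)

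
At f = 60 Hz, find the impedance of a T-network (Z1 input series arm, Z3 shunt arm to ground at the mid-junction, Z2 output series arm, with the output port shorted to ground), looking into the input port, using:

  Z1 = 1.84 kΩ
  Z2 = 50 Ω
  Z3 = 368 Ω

Step 1 — Angular frequency: ω = 2π·f = 2π·60 = 377 rad/s.
Step 2 — Component impedances:
  Z1: Z = R = 1840 Ω
  Z2: Z = R = 50 Ω
  Z3: Z = R = 368 Ω
Step 3 — With the output port shorted to ground, the output series arm Z2 runs from the junction to ground; the shunt arm Z3 also runs from the junction to ground. They appear in parallel: Z3 || Z2 = 44.02 Ω.
Step 4 — Series with input arm Z1: Z_in = Z1 + (Z3 || Z2) = 1884 Ω = 1884∠0.0° Ω.

Z = 1884 Ω = 1884∠0.0° Ω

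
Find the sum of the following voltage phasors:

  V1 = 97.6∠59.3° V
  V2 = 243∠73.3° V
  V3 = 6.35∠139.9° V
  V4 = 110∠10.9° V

Step 1 — Convert each phasor to rectangular form:
  V1 = 97.6·(cos(59.3°) + j·sin(59.3°)) = 49.83 + j83.92 V
  V2 = 243·(cos(73.3°) + j·sin(73.3°)) = 69.83 + j232.8 V
  V3 = 6.35·(cos(139.9°) + j·sin(139.9°)) = -4.857 + j4.09 V
  V4 = 110·(cos(10.9°) + j·sin(10.9°)) = 108 + j20.8 V
Step 2 — Sum components: V_total = 222.8 + j341.6 V.
Step 3 — Convert to polar: |V_total| = 407.8 V, ∠V_total = 56.9°.

V_total = 407.8∠56.9° V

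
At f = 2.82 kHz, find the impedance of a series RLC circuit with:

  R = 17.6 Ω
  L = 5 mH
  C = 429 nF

Step 1 — Angular frequency: ω = 2π·f = 2π·2820 = 1.772e+04 rad/s.
Step 2 — Component impedances:
  R: Z = R = 17.6 Ω
  L: Z = jωL = j·1.772e+04·0.005 = 0 + j88.59 Ω
  C: Z = 1/(jωC) = -j/(ω·C) = 0 - j131.6 Ω
Step 3 — Series combination: Z_total = R + L + C = 17.6 - j42.96 Ω = 46.43∠-67.7° Ω.

Z = 17.6 - j42.96 Ω = 46.43∠-67.7° Ω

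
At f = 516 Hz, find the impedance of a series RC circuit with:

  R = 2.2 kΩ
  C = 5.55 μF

Step 1 — Angular frequency: ω = 2π·f = 2π·516 = 3242 rad/s.
Step 2 — Component impedances:
  R: Z = R = 2200 Ω
  C: Z = 1/(jωC) = -j/(ω·C) = 0 - j55.57 Ω
Step 3 — Series combination: Z_total = R + C = 2200 - j55.57 Ω = 2201∠-1.4° Ω.

Z = 2200 - j55.57 Ω = 2201∠-1.4° Ω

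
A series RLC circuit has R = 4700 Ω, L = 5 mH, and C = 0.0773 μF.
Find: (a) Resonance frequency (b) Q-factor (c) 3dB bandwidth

Step 1 — Resonance condition Im(Z)=0 gives ω₀ = 1/√(LC).
Step 2 — ω₀ = 1/√(0.005·7.73e-08) = 5.087e+04 rad/s.
Step 3 — f₀ = ω₀/(2π) = 8096 Hz.
Step 4 — Series Q: Q = ω₀L/R = 5.087e+04·0.005/4700 = 0.05411.
Step 5 — 3dB bandwidth: Δω = ω₀/Q = 9.4e+05 rad/s; BW = Δω/(2π) = 1.496e+05 Hz.

(a) f₀ = 8096 Hz  (b) Q = 0.05411  (c) BW = 1.496e+05 Hz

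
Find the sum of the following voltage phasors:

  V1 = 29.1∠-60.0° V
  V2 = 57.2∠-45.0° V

Step 1 — Convert each phasor to rectangular form:
  V1 = 29.1·(cos(-60.0°) + j·sin(-60.0°)) = 14.55 - j25.2 V
  V2 = 57.2·(cos(-45.0°) + j·sin(-45.0°)) = 40.45 - j40.45 V
Step 2 — Sum components: V_total = 55 - j65.65 V.
Step 3 — Convert to polar: |V_total| = 85.64 V, ∠V_total = -50.0°.

V_total = 85.64∠-50.0° V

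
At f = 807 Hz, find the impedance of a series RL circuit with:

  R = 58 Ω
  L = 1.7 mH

Step 1 — Angular frequency: ω = 2π·f = 2π·807 = 5071 rad/s.
Step 2 — Component impedances:
  R: Z = R = 58 Ω
  L: Z = jωL = j·5071·0.0017 = 0 + j8.62 Ω
Step 3 — Series combination: Z_total = R + L = 58 + j8.62 Ω = 58.64∠8.5° Ω.

Z = 58 + j8.62 Ω = 58.64∠8.5° Ω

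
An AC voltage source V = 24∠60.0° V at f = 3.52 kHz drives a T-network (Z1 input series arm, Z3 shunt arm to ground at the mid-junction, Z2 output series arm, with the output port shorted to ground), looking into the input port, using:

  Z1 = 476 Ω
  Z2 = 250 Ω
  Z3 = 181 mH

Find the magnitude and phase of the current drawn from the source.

Step 1 — Angular frequency: ω = 2π·f = 2π·3520 = 2.212e+04 rad/s.
Step 2 — Component impedances:
  Z1: Z = R = 476 Ω
  Z2: Z = R = 250 Ω
  Z3: Z = jωL = j·2.212e+04·0.181 = 0 + j4003 Ω
Step 3 — With the output port shorted to ground, the output series arm Z2 runs from the junction to ground; the shunt arm Z3 also runs from the junction to ground. They appear in parallel: Z3 || Z2 = 249 + j15.55 Ω.
Step 4 — Series with input arm Z1: Z_in = Z1 + (Z3 || Z2) = 725 + j15.55 Ω = 725.2∠1.2° Ω.
Step 5 — Source phasor: V = 24∠60.0° V = 12 + j20.78 V.
Step 6 — Ohm's law: I = V / Z_total = (12 + j20.78) / (725 + j15.55) = 0.01716 + j0.0283 A.
Step 7 — Convert to polar: |I| = 0.03309 A, ∠I = 58.8°.

I = 0.03309∠58.8° A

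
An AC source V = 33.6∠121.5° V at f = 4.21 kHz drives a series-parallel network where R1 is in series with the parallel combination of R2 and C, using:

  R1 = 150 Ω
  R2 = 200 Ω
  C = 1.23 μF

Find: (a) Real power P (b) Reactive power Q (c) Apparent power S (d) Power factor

Step 1 — Angular frequency: ω = 2π·f = 2π·4210 = 2.645e+04 rad/s.
Step 2 — Component impedances:
  R1: Z = R = 150 Ω
  R2: Z = R = 200 Ω
  C: Z = 1/(jωC) = -j/(ω·C) = 0 - j30.73 Ω
Step 3 — Parallel branch: R2 || C = 1/(1/R2 + 1/C) = 4.614 - j30.03 Ω.
Step 4 — Series with R1: Z_total = R1 + (R2 || C) = 154.6 - j30.03 Ω = 157.5∠-11.0° Ω.
Step 5 — Source phasor: V = 33.6∠121.5° V = -17.56 + j28.65 V.
Step 6 — Current: I = V / Z = -0.1441 + j0.1573 A = 0.2133∠132.5° A.
Step 7 — Complex power: S = V·I* = 7.036 - j1.366 VA.
Step 8 — Real power: P = Re(S) = 7.036 W.
Step 9 — Reactive power: Q = Im(S) = -1.366 VAR.
Step 10 — Apparent power: |S| = 7.168 VA.
Step 11 — Power factor: PF = P/|S| = 0.9817 (leading).

(a) P = 7.036 W  (b) Q = -1.366 VAR  (c) S = 7.168 VA  (d) PF = 0.9817 (leading)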